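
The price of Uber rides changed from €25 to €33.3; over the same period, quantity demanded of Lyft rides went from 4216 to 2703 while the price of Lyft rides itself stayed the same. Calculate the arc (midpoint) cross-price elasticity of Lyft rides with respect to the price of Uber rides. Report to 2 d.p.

ΔQ_A = 2703 − 4216 = -1513; ΔP_B = 33.3 − 25 = 8.3.
Midpoints: Q̄_A = 3459.5, P̄_B = 29.15.
ε = (ΔQ_A/Q̄_A)/(ΔP_B/P̄_B) = (-1513/3459.5)/(8.3/29.15) ≈ -1.54.
ε < 0: Lyft rides and Uber rides are complements.

-1.54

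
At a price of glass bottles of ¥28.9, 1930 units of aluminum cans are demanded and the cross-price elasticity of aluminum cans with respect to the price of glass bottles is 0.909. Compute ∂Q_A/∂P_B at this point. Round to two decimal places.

60.70

ε = (∂Q_A/∂P_B)·(P_B/Q_A) ⇒ ∂Q_A/∂P_B = ε·Q_A/P_B = 0.909 × 1930/28.9 ≈ 60.70.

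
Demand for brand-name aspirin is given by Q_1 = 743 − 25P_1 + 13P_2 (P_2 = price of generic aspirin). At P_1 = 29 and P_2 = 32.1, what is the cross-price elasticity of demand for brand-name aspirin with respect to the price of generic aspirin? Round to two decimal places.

At P_1 = 29 and P_2 = 32.1: Q_1 = 435.3.
∂Q_1/∂P_2 = 13.
ε = (∂Q_1/∂P_2)(P_2/Q_1) = 13 × (32.1/435.3) ≈ 0.96.
Since ε > 0, brand-name aspirin and generic aspirin are substitutes.

0.96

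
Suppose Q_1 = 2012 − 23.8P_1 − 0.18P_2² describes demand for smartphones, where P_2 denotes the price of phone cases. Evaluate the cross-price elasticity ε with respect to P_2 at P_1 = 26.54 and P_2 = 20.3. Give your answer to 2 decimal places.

-0.11

At P_1 = 26.54 and P_2 = 20.3: Q_1 = 1306.172.
∂Q_1/∂P_2 = -0.36P_2 = -0.36(20.3) = -7.3080.
ε = (∂Q_1/∂P_2)(P_2/Q_1) = -7.3080 × (20.3/1306.172) ≈ -0.11.
ε < 0: complements.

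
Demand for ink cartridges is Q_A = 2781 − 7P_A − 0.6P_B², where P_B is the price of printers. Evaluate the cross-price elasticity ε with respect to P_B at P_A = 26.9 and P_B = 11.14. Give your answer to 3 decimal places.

At P_A = 26.9 and P_B = 11.14: Q_A = 2518.240.
∂Q_A/∂P_B = -1.2P_B = -1.2(11.14) = -13.3680.
ε = (∂Q_A/∂P_B)(P_B/Q_A) = -13.3680 × (11.14/2518.240) ≈ -0.059.
ε < 0: complements.

-0.059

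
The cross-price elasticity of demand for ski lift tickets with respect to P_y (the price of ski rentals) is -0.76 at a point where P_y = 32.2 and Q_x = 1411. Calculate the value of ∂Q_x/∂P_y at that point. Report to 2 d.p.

-33.30

ε = (∂Q_x/∂P_y)·(P_y/Q_x) ⇒ ∂Q_x/∂P_y = ε·Q_x/P_y = -0.76 × 1411/32.2 ≈ -33.30.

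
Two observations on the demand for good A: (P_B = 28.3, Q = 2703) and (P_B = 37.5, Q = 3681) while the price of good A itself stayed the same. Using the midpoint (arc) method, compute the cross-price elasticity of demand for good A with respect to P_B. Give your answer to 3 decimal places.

ΔQ_A = 3681 − 2703 = 978; ΔP_B = 37.5 − 28.3 = 9.2.
Midpoints: Q̄_A = 3192.0, P̄_B = 32.90.
ε = (ΔQ_A/Q̄_A)/(ΔP_B/P̄_B) = (978/3192.0)/(9.2/32.90) ≈ 1.096.
ε > 0: good A and good B are substitutes.

1.096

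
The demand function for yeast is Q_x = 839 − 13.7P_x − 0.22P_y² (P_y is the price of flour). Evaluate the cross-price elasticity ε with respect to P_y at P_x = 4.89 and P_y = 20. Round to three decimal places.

-0.257

At P_x = 4.89 and P_y = 20: Q_x = 684.007.
∂Q_x/∂P_y = -0.44P_y = -0.44(20) = -8.8000.
ε = (∂Q_x/∂P_y)(P_y/Q_x) = -8.8000 × (20/684.007) ≈ -0.257.
ε < 0: complements.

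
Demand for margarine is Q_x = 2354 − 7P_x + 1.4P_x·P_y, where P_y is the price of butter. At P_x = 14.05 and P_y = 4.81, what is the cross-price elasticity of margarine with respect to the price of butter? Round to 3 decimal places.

At P_x = 14.05 and P_y = 4.81: Q_x = 2350.263.
∂Q_x/∂P_y = 1.4P_x = 1.4(14.05) = 19.6700.
ε = (∂Q_x/∂P_y)(P_y/Q_x) = 19.6700 × (4.81/2350.263) ≈ 0.040.

0.040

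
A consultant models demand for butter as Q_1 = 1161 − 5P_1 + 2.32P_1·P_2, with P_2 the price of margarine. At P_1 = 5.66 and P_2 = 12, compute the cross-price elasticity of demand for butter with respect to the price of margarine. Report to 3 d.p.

0.122

At P_1 = 5.66 and P_2 = 12: Q_1 = 1290.274.
∂Q_1/∂P_2 = 2.32P_1 = 2.32(5.66) = 13.1312.
ε = (∂Q_1/∂P_2)(P_2/Q_1) = 13.1312 × (12/1290.274) ≈ 0.122.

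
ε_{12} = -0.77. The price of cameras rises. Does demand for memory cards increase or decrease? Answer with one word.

ε < 0 and the price of cameras rises, so the quantity of memory cards moves in the opposite direction: it decreases.

decrease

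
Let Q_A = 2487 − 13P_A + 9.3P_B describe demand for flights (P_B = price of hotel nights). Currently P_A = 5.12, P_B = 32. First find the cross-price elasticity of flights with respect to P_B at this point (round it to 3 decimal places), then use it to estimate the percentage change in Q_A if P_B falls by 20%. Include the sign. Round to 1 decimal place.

At P_A = 5.12, P_B = 32: Q_A = 2718.04.
∂Q_A/∂P_B = 9.3.
ε = (∂Q_A/∂P_B)(P_B/Q_A) = 9.3000 × 32/2718.04 ≈ 0.109.
%ΔQ_A ≈ ε × %ΔP_B = 0.109 × (-20%) = -2.2%.

-2.2%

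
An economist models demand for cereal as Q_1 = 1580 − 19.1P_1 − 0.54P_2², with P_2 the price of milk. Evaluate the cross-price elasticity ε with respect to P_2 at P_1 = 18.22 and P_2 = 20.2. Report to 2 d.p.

At P_1 = 18.22 and P_2 = 20.2: Q_1 = 1011.656.
∂Q_1/∂P_2 = -1.08P_2 = -1.08(20.2) = -21.8160.
ε = (∂Q_1/∂P_2)(P_2/Q_1) = -21.8160 × (20.2/1011.656) ≈ -0.44.

-0.44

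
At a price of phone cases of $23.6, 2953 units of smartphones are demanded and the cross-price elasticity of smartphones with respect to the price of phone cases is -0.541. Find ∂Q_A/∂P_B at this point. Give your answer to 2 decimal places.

ε = (∂Q_A/∂P_B)·(P_B/Q_A) ⇒ ∂Q_A/∂P_B = ε·Q_A/P_B = -0.541 × 2953/23.6 ≈ -67.69.

-67.69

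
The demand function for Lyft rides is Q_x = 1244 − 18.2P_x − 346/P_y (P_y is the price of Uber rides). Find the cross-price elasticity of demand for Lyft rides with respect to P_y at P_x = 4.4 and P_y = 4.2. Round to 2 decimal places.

At P_x = 4.4 and P_y = 4.2: Q_x = 1081.539.
∂Q_x/∂P_y = 346/P_y² = 19.6145.
ε = (∂Q_x/∂P_y)(P_y/Q_x) = 19.6145 × (4.2/1081.539) ≈ 0.08.
ε > 0: substitutes.

0.08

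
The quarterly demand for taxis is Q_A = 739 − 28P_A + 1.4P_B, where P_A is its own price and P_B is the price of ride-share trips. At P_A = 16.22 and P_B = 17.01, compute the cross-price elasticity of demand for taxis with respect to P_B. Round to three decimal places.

At P_A = 16.22 and P_B = 17.01: Q_A = 308.654.
∂Q_A/∂P_B = 1.4.
ε = (∂Q_A/∂P_B)(P_B/Q_A) = 1.4 × (17.01/308.654) ≈ 0.077.
Since ε > 0, taxis and ride-share trips are substitutes.

0.077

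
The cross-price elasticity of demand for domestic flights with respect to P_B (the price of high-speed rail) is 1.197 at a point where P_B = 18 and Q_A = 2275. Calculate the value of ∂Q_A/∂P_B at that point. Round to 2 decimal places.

151.29

ε = (∂Q_A/∂P_B)·(P_B/Q_A) ⇒ ∂Q_A/∂P_B = ε·Q_A/P_B = 1.197 × 2275/18 ≈ 151.29.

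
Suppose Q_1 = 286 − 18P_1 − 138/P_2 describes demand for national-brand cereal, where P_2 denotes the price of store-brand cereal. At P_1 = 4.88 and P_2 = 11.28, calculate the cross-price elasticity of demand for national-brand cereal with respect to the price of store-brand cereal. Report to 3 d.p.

At P_1 = 4.88 and P_2 = 11.28: Q_1 = 185.926.
∂Q_1/∂P_2 = 138/P_2² = 1.0846.
ε = (∂Q_1/∂P_2)(P_2/Q_1) = 1.0846 × (11.28/185.926) ≈ 0.066.
ε > 0: substitutes.

0.066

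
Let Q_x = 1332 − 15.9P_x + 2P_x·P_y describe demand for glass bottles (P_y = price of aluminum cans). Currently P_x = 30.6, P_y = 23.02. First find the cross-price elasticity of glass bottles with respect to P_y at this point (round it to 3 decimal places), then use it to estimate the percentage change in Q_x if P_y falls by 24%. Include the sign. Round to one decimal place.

At P_x = 30.6, P_y = 23.02: Q_x = 2254.284.
∂Q_x/∂P_y = 2P_x = 61.2000.
ε = (∂Q_x/∂P_y)(P_y/Q_x) = 61.2000 × 23.02/2254.284 ≈ 0.625.
%ΔQ_x ≈ ε × %ΔP_y = 0.625 × (-24%) = -15.0%.

-15.0%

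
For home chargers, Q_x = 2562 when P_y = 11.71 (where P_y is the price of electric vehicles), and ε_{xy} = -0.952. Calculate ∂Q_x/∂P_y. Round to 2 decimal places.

-208.29

ε = (∂Q_x/∂P_y)·(P_y/Q_x) ⇒ ∂Q_x/∂P_y = ε·Q_x/P_y = -0.952 × 2562/11.71 ≈ -208.29.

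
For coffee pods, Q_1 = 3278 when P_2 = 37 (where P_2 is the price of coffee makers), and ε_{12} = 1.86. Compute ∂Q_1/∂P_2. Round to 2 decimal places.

ε = (∂Q_1/∂P_2)·(P_2/Q_1) ⇒ ∂Q_1/∂P_2 = ε·Q_1/P_2 = 1.86 × 3278/37 ≈ 164.79.

164.79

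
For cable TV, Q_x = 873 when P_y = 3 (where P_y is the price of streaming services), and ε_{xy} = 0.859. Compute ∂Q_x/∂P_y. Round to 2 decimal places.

ε = (∂Q_x/∂P_y)·(P_y/Q_x) ⇒ ∂Q_x/∂P_y = ε·Q_x/P_y = 0.859 × 873/3 ≈ 249.97.

249.97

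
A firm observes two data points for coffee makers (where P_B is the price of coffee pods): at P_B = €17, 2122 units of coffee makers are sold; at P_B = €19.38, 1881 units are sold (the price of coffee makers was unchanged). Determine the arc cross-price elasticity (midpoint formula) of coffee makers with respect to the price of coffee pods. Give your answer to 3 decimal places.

ΔQ_A = 1881 − 2122 = -241; ΔP_B = 19.38 − 17 = 2.38.
Midpoints: Q̄_A = 2001.5, P̄_B = 18.19.
ε = (ΔQ_A/Q̄_A)/(ΔP_B/P̄_B) = (-241/2001.5)/(2.38/18.19) ≈ -0.920.

-0.920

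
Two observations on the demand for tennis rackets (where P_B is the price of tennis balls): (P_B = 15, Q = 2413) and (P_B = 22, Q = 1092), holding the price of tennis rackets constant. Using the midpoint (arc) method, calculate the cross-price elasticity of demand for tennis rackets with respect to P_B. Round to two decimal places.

-1.99

ΔQ_A = 1092 − 2413 = -1321; ΔP_B = 22 − 15 = 7.
Midpoints: Q̄_A = 1752.5, P̄_B = 18.50.
ε = (ΔQ_A/Q̄_A)/(ΔP_B/P̄_B) = (-1321/1752.5)/(7/18.50) ≈ -1.99.
ε < 0: tennis rackets and tennis balls are complements.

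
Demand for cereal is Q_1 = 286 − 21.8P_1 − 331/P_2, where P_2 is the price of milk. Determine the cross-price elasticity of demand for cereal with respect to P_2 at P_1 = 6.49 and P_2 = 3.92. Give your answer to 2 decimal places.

At P_1 = 6.49 and P_2 = 3.92: Q_1 = 60.079.
∂Q_1/∂P_2 = 331/P_2² = 21.5405.
ε = (∂Q_1/∂P_2)(P_2/Q_1) = 21.5405 × (3.92/60.079) ≈ 1.41.

1.41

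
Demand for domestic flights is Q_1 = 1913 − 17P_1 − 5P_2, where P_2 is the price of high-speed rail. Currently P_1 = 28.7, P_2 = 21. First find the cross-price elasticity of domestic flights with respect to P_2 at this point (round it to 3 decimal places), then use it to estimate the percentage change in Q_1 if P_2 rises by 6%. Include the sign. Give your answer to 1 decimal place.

At P_1 = 28.7, P_2 = 21: Q_1 = 1320.1.
∂Q_1/∂P_2 = -5.
ε = (∂Q_1/∂P_2)(P_2/Q_1) = -5.0000 × 21/1320.1 ≈ -0.080.
%ΔQ_1 ≈ ε × %ΔP_2 = -0.080 × (6%) = -0.5%.

-0.5%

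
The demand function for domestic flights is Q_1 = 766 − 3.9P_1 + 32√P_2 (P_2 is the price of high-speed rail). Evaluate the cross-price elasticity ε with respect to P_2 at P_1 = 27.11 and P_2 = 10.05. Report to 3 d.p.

0.067

At P_1 = 27.11 and P_2 = 10.05: Q_1 = 761.717.
∂Q_1/∂P_2 = 32/(2√P_2) = 32/(2√10.05) = 5.0470.
ε = (∂Q_1/∂P_2)(P_2/Q_1) = 5.0470 × (10.05/761.717) ≈ 0.067.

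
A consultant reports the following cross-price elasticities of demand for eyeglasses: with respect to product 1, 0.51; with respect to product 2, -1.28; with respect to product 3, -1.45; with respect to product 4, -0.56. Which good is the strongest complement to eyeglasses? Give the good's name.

Complements have ε < 0. The most negative value is -1.45 (product 3).

product 3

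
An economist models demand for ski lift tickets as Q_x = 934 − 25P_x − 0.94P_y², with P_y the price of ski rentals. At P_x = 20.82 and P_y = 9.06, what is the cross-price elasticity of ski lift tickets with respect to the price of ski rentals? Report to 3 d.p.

At P_x = 20.82 and P_y = 9.06: Q_x = 336.341.
∂Q_x/∂P_y = -1.88P_y = -1.88(9.06) = -17.0328.
ε = (∂Q_x/∂P_y)(P_y/Q_x) = -17.0328 × (9.06/336.341) ≈ -0.459.

-0.459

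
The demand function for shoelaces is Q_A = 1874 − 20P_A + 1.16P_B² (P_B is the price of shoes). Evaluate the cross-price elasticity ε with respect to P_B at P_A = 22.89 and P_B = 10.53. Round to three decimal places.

At P_A = 22.89 and P_B = 10.53: Q_A = 1544.822.
∂Q_A/∂P_B = 2.32P_B = 2.32(10.53) = 24.4296.
ε = (∂Q_A/∂P_B)(P_B/Q_A) = 24.4296 × (10.53/1544.822) ≈ 0.167.

0.167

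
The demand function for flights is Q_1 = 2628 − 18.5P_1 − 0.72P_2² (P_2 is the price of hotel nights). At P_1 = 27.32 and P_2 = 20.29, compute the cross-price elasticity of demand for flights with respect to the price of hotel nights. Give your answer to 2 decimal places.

At P_1 = 27.32 and P_2 = 20.29: Q_1 = 1826.167.
∂Q_1/∂P_2 = -1.44P_2 = -1.44(20.29) = -29.2176.
ε = (∂Q_1/∂P_2)(P_2/Q_1) = -29.2176 × (20.29/1826.167) ≈ -0.32.

-0.32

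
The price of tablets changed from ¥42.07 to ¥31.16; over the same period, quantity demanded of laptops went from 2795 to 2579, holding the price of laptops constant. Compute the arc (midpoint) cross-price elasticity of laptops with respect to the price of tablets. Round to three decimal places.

0.270

ΔQ_A = 2579 − 2795 = -216; ΔP_B = 31.16 − 42.07 = -10.91.
Midpoints: Q̄_A = 2687.0, P̄_B = 36.62.
ε = (ΔQ_A/Q̄_A)/(ΔP_B/P̄_B) = (-216/2687.0)/(-10.91/36.62) ≈ 0.270.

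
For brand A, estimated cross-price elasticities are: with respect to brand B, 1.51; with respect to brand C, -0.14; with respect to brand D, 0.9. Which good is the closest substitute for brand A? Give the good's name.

brand B

Substitutes have ε > 0. Among the positive values, 1.51 (brand B) is largest.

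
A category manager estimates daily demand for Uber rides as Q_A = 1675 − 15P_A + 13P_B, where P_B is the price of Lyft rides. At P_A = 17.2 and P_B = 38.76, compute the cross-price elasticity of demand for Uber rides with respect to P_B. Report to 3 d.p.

0.262

At P_A = 17.2 and P_B = 38.76: Q_A = 1920.88.
∂Q_A/∂P_B = 13.
ε = (∂Q_A/∂P_B)(P_B/Q_A) = 13 × (38.76/1920.88) ≈ 0.262.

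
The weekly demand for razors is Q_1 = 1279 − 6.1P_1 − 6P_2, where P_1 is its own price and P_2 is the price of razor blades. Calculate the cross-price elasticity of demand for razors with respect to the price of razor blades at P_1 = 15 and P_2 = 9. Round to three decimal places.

At P_1 = 15 and P_2 = 9: Q_1 = 1133.5.
∂Q_1/∂P_2 = -6.
ε = (∂Q_1/∂P_2)(P_2/Q_1) = -6 × (9/1133.5) ≈ -0.048.

-0.048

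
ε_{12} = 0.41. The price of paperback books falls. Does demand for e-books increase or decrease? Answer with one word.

ε > 0 and the price of paperback books falls, so the quantity of e-books moves in the same direction: it decreases.

decrease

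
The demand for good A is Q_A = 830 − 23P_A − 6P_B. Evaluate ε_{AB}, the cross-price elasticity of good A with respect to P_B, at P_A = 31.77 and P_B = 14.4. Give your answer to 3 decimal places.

-6.703

At P_A = 31.77 and P_B = 14.4: Q_A = 12.89.
∂Q_A/∂P_B = -6.
ε = (∂Q_A/∂P_B)(P_B/Q_A) = -6 × (14.4/12.89) ≈ -6.703.
Since ε < 0, good A and good B are complements.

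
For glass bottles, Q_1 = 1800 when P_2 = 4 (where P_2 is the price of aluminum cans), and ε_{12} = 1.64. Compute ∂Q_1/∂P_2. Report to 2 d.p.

ε = (∂Q_1/∂P_2)·(P_2/Q_1) ⇒ ∂Q_1/∂P_2 = ε·Q_1/P_2 = 1.64 × 1800/4 ≈ 738.00.

738.00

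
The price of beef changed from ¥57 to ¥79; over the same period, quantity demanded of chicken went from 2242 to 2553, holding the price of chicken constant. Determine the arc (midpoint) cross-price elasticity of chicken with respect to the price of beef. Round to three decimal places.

ΔQ_A = 2553 − 2242 = 311; ΔP_B = 79 − 57 = 22.
Midpoints: Q̄_A = 2397.5, P̄_B = 68.00.
ε = (ΔQ_A/Q̄_A)/(ΔP_B/P̄_B) = (311/2397.5)/(22/68.00) ≈ 0.401.

0.401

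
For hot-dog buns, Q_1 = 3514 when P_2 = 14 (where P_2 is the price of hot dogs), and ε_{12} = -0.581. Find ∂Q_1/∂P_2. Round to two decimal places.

-145.83

ε = (∂Q_1/∂P_2)·(P_2/Q_1) ⇒ ∂Q_1/∂P_2 = ε·Q_1/P_2 = -0.581 × 3514/14 ≈ -145.83.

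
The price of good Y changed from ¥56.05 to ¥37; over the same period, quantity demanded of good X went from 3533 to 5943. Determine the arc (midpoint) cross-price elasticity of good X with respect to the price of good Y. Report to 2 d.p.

ΔQ_X = 5943 − 3533 = 2410; ΔP_Y = 37 − 56.05 = -19.05.
Midpoints: Q̄_X = 4738.0, P̄_Y = 46.52.
ε = (ΔQ_X/Q̄_X)/(ΔP_Y/P̄_Y) = (2410/4738.0)/(-19.05/46.52) ≈ -1.24.
ε < 0: good X and good Y are complements.

-1.24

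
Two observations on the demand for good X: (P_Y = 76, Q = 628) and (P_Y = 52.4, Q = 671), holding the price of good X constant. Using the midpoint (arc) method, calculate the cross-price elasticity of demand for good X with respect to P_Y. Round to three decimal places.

ΔQ_X = 671 − 628 = 43; ΔP_Y = 52.4 − 76 = -23.6.
Midpoints: Q̄_X = 649.5, P̄_Y = 64.20.
ε = (ΔQ_X/Q̄_X)/(ΔP_Y/P̄_Y) = (43/649.5)/(-23.6/64.20) ≈ -0.180.
ε < 0: good X and good Y are complements.

-0.180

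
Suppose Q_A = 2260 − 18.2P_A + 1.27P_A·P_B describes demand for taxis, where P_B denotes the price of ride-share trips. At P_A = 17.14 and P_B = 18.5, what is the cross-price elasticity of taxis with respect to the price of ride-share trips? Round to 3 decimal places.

At P_A = 17.14 and P_B = 18.5: Q_A = 2350.756.
∂Q_A/∂P_B = 1.27P_A = 1.27(17.14) = 21.7678.
ε = (∂Q_A/∂P_B)(P_B/Q_A) = 21.7678 × (18.5/2350.756) ≈ 0.171.

0.171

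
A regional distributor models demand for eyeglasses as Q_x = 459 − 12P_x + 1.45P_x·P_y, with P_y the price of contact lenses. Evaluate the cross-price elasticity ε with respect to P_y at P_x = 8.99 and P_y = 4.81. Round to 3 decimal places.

At P_x = 8.99 and P_y = 4.81: Q_x = 413.821.
∂Q_x/∂P_y = 1.45P_x = 1.45(8.99) = 13.0355.
ε = (∂Q_x/∂P_y)(P_y/Q_x) = 13.0355 × (4.81/413.821) ≈ 0.152.

0.152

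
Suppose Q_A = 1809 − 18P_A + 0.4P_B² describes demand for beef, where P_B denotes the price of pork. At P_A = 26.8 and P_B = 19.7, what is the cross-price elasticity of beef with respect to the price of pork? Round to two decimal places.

At P_A = 26.8 and P_B = 19.7: Q_A = 1481.836.
∂Q_A/∂P_B = 0.8P_B = 0.8(19.7) = 15.7600.
ε = (∂Q_A/∂P_B)(P_B/Q_A) = 15.7600 × (19.7/1481.836) ≈ 0.21.

0.21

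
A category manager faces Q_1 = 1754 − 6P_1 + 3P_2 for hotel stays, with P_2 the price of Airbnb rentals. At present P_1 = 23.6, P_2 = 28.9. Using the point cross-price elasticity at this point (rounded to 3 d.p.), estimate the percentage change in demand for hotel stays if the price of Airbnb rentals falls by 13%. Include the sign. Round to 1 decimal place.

At P_1 = 23.6, P_2 = 28.9: Q_1 = 1699.1.
∂Q_1/∂P_2 = 3.
ε = (∂Q_1/∂P_2)(P_2/Q_1) = 3.0000 × 28.9/1699.1 ≈ 0.051.
%ΔQ_1 ≈ ε × %ΔP_2 = 0.051 × (-13%) = -0.7%.

-0.7%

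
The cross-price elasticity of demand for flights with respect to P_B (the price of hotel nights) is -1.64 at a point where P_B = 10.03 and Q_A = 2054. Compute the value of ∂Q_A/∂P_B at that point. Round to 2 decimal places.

-335.85

ε = (∂Q_A/∂P_B)·(P_B/Q_A) ⇒ ∂Q_A/∂P_B = ε·Q_A/P_B = -1.64 × 2054/10.03 ≈ -335.85.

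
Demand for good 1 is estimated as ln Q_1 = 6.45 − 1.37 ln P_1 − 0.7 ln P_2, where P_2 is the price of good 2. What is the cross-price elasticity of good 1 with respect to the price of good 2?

In a log-linear (constant-elasticity) demand function, the coefficient on ln P_2 is the cross-price elasticity.
ε = -0.70. Negative, so good 1 and good 2 are complements.

-0.70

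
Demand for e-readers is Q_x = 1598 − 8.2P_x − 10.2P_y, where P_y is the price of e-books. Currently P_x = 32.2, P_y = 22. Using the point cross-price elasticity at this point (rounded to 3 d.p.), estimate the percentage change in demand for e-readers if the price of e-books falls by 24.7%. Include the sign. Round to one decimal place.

At P_x = 32.2, P_y = 22: Q_x = 1109.56.
∂Q_x/∂P_y = -10.2.
ε = (∂Q_x/∂P_y)(P_y/Q_x) = -10.2000 × 22/1109.56 ≈ -0.202.
%ΔQ_x ≈ ε × %ΔP_y = -0.202 × (-24.7%) = 5.0%.

5.0%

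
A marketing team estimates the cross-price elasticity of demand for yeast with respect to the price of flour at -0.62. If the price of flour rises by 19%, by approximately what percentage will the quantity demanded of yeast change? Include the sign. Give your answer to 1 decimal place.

%ΔQ ≈ ε × %ΔP of flour = -0.62 × (19%) = -11.8%.

-11.8%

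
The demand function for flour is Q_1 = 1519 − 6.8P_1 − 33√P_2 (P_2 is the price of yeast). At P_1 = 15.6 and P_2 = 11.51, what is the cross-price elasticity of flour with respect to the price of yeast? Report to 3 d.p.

-0.043

At P_1 = 15.6 and P_2 = 11.51: Q_1 = 1300.963.
∂Q_1/∂P_2 = -33/(2√P_2) = -33/(2√11.51) = -4.8635.
ε = (∂Q_1/∂P_2)(P_2/Q_1) = -4.8635 × (11.51/1300.963) ≈ -0.043.
ε < 0: complements.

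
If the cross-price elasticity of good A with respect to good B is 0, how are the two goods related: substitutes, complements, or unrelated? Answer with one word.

unrelated

ε = 0: demand for good A does not respond to good B's price; the goods are unrelated.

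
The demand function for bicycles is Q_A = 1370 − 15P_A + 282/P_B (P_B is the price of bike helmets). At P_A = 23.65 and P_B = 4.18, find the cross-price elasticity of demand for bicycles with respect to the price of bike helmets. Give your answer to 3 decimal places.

At P_A = 23.65 and P_B = 4.18: Q_A = 1082.714.
∂Q_A/∂P_B = −282/P_B² = -16.1397.
ε = (∂Q_A/∂P_B)(P_B/Q_A) = -16.1397 × (4.18/1082.714) ≈ -0.062.
ε < 0: complements.

-0.062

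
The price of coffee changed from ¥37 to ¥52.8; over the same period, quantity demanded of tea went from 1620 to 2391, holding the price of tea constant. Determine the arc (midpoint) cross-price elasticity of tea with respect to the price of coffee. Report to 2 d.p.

ΔQ_A = 2391 − 1620 = 771; ΔP_B = 52.8 − 37 = 15.8.
Midpoints: Q̄_A = 2005.5, P̄_B = 44.90.
ε = (ΔQ_A/Q̄_A)/(ΔP_B/P̄_B) = (771/2005.5)/(15.8/44.90) ≈ 1.09.

1.09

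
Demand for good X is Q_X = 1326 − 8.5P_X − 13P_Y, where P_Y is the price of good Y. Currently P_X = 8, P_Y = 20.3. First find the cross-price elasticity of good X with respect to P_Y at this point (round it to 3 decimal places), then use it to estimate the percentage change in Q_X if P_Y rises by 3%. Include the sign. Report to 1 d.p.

-0.8%

At P_X = 8, P_Y = 20.3: Q_X = 994.1.
∂Q_X/∂P_Y = -13.
ε = (∂Q_X/∂P_Y)(P_Y/Q_X) = -13.0000 × 20.3/994.1 ≈ -0.265.
%ΔQ_X ≈ ε × %ΔP_Y = -0.265 × (3%) = -0.8%.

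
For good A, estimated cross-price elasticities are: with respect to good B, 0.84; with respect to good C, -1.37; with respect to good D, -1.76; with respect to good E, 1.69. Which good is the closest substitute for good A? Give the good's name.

Substitutes have ε > 0. Among the positive values, 1.69 (good E) is largest.

good E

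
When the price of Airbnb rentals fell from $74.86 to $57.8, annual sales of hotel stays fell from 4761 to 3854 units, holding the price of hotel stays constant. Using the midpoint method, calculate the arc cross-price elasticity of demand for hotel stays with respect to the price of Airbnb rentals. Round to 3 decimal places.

0.819

ΔQ_A = 3854 − 4761 = -907; ΔP_B = 57.8 − 74.86 = -17.06.
Midpoints: Q̄_A = 4307.5, P̄_B = 66.33.
ε = (ΔQ_A/Q̄_A)/(ΔP_B/P̄_B) = (-907/4307.5)/(-17.06/66.33) ≈ 0.819.
ε > 0: hotel stays and Airbnb rentals are substitutes.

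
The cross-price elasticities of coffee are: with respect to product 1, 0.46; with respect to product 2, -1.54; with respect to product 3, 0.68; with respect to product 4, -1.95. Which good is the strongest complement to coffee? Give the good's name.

Complements have ε < 0. The most negative value is -1.95 (product 4).

product 4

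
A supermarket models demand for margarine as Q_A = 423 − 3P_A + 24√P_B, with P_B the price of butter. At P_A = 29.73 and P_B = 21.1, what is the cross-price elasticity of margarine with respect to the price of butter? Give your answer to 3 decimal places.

0.124

At P_A = 29.73 and P_B = 21.1: Q_A = 444.053.
∂Q_A/∂P_B = 24/(2√P_B) = 24/(2√21.1) = 2.6124.
ε = (∂Q_A/∂P_B)(P_B/Q_A) = 2.6124 × (21.1/444.053) ≈ 0.124.
ε > 0: substitutes.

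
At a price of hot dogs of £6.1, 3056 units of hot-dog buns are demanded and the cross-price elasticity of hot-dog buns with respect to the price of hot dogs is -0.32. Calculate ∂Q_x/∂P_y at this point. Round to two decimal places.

-160.31

ε = (∂Q_x/∂P_y)·(P_y/Q_x) ⇒ ∂Q_x/∂P_y = ε·Q_x/P_y = -0.32 × 3056/6.1 ≈ -160.31.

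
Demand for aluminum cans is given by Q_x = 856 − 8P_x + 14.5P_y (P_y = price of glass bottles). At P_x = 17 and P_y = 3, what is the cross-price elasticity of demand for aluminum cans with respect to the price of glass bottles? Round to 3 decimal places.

At P_x = 17 and P_y = 3: Q_x = 763.5.
∂Q_x/∂P_y = 14.5.
ε = (∂Q_x/∂P_y)(P_y/Q_x) = 14.5 × (3/763.5) ≈ 0.057.

0.057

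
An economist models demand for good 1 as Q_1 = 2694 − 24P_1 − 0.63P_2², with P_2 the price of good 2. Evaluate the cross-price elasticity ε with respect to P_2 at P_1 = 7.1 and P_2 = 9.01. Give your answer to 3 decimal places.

At P_1 = 7.1 and P_2 = 9.01: Q_1 = 2472.457.
∂Q_1/∂P_2 = -1.26P_2 = -1.26(9.01) = -11.3526.
ε = (∂Q_1/∂P_2)(P_2/Q_1) = -11.3526 × (9.01/2472.457) ≈ -0.041.

-0.041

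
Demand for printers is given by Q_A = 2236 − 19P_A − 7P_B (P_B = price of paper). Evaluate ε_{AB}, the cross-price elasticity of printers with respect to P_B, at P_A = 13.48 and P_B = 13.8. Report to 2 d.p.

At P_A = 13.48 and P_B = 13.8: Q_A = 1883.28.
∂Q_A/∂P_B = -7.
ε = (∂Q_A/∂P_B)(P_B/Q_A) = -7 × (13.8/1883.28) ≈ -0.05.

-0.05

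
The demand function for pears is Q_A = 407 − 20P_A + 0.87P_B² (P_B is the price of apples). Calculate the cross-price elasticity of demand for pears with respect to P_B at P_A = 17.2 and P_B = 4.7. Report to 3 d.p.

0.467

At P_A = 17.2 and P_B = 4.7: Q_A = 82.218.
∂Q_A/∂P_B = 1.74P_B = 1.74(4.7) = 8.1780.
ε = (∂Q_A/∂P_B)(P_B/Q_A) = 8.1780 × (4.7/82.218) ≈ 0.467.
ε > 0: substitutes.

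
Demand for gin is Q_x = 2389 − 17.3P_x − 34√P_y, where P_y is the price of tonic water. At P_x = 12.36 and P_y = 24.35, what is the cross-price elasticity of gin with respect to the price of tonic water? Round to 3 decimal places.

At P_x = 12.36 and P_y = 24.35: Q_x = 2007.397.
∂Q_x/∂P_y = -34/(2√P_y) = -34/(2√24.35) = -3.4451.
ε = (∂Q_x/∂P_y)(P_y/Q_x) = -3.4451 × (24.35/2007.397) ≈ -0.042.

-0.042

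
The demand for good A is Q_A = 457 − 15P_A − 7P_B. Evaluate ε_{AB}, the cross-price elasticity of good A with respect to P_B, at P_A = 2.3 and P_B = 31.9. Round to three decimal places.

At P_A = 2.3 and P_B = 31.9: Q_A = 199.2.
∂Q_A/∂P_B = -7.
ε = (∂Q_A/∂P_B)(P_B/Q_A) = -7 × (31.9/199.2) ≈ -1.121.

-1.121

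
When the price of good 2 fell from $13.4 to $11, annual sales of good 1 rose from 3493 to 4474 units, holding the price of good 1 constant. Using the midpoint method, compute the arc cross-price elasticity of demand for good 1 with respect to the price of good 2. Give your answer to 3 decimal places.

ΔQ_1 = 4474 − 3493 = 981; ΔP_2 = 11 − 13.4 = -2.4.
Midpoints: Q̄_1 = 3983.5, P̄_2 = 12.20.
ε = (ΔQ_1/Q̄_1)/(ΔP_2/P̄_2) = (981/3983.5)/(-2.4/12.20) ≈ -1.252.
ε < 0: good 1 and good 2 are complements.

-1.252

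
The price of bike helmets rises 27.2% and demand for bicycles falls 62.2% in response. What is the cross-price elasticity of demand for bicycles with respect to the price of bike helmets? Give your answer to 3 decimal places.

-2.287

ε = (%ΔQ of bicycles) / (%ΔP of bike helmets) = (-62.2%) / (27.2%) ≈ -2.287.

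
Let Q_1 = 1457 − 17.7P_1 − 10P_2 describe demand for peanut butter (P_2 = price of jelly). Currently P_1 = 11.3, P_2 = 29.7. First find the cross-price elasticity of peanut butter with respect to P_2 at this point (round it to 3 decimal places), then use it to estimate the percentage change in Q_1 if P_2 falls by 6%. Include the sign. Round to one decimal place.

1.9%

At P_1 = 11.3, P_2 = 29.7: Q_1 = 959.99.
∂Q_1/∂P_2 = -10.
ε = (∂Q_1/∂P_2)(P_2/Q_1) = -10.0000 × 29.7/959.99 ≈ -0.309.
%ΔQ_1 ≈ ε × %ΔP_2 = -0.309 × (-6%) = 1.9%.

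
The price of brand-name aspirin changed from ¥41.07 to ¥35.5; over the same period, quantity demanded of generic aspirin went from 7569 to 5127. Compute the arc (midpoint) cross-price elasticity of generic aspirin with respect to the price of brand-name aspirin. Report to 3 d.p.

ΔQ_A = 5127 − 7569 = -2442; ΔP_B = 35.5 − 41.07 = -5.57.
Midpoints: Q̄_A = 6348.0, P̄_B = 38.28.
ε = (ΔQ_A/Q̄_A)/(ΔP_B/P̄_B) = (-2442/6348.0)/(-5.57/38.28) ≈ 2.644.
ε > 0: generic aspirin and brand-name aspirin are substitutes.

2.644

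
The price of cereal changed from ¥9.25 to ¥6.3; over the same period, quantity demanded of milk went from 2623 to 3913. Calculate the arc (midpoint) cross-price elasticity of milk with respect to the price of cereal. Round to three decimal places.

ΔQ_A = 3913 − 2623 = 1290; ΔP_B = 6.3 − 9.25 = -2.95.
Midpoints: Q̄_A = 3268.0, P̄_B = 7.78.
ε = (ΔQ_A/Q̄_A)/(ΔP_B/P̄_B) = (1290/3268.0)/(-2.95/7.78) ≈ -1.040.
ε < 0: milk and cereal are complements.

-1.040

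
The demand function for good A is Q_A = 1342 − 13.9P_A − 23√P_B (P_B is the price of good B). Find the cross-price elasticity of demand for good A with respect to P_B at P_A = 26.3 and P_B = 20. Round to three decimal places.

At P_A = 26.3 and P_B = 20: Q_A = 873.571.
∂Q_A/∂P_B = -23/(2√P_B) = -23/(2√20) = -2.5715.
ε = (∂Q_A/∂P_B)(P_B/Q_A) = -2.5715 × (20/873.571) ≈ -0.059.

-0.059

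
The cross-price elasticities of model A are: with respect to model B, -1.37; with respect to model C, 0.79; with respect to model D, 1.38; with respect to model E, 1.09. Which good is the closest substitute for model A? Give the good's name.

model D

Substitutes have ε > 0. Among the positive values, 1.38 (model D) is largest.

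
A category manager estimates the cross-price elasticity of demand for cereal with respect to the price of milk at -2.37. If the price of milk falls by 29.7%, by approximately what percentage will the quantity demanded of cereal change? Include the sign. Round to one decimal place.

%ΔQ ≈ ε × %ΔP of milk = -2.37 × (-29.7%) = 70.4%.
Demand for cereal rises by about 70.4%.

70.4%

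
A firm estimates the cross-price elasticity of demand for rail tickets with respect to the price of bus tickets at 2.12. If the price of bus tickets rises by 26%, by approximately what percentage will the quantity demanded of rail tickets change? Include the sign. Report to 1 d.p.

%ΔQ ≈ ε × %ΔP of bus tickets = 2.12 × (26%) = 55.1%.

55.1%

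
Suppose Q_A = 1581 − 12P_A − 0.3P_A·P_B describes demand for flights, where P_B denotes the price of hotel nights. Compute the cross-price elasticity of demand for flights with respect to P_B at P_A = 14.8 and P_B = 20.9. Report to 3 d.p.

-0.071

At P_A = 14.8 and P_B = 20.9: Q_A = 1310.604.
∂Q_A/∂P_B = -0.3P_A = -0.3(14.8) = -4.4400.
ε = (∂Q_A/∂P_B)(P_B/Q_A) = -4.4400 × (20.9/1310.604) ≈ -0.071.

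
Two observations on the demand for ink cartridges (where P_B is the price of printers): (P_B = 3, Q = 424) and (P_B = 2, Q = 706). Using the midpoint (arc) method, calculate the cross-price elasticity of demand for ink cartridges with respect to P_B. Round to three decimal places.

-1.248

ΔQ_A = 706 − 424 = 282; ΔP_B = 2 − 3 = -1.
Midpoints: Q̄_A = 565.0, P̄_B = 2.50.
ε = (ΔQ_A/Q̄_A)/(ΔP_B/P̄_B) = (282/565.0)/(-1/2.50) ≈ -1.248.
ε < 0: ink cartridges and printers are complements.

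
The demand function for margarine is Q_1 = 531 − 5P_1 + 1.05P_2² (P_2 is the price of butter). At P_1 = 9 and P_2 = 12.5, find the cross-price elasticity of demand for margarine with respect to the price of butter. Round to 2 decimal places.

0.50

At P_1 = 9 and P_2 = 12.5: Q_1 = 650.062.
∂Q_1/∂P_2 = 2.1P_2 = 2.1(12.5) = 26.2500.
ε = (∂Q_1/∂P_2)(P_2/Q_1) = 26.2500 × (12.5/650.062) ≈ 0.50.
ε > 0: substitutes.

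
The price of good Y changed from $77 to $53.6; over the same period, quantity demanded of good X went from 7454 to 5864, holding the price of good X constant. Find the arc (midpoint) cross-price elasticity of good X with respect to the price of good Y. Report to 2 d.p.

0.67

ΔQ_X = 5864 − 7454 = -1590; ΔP_Y = 53.6 − 77 = -23.4.
Midpoints: Q̄_X = 6659.0, P̄_Y = 65.30.
ε = (ΔQ_X/Q̄_X)/(ΔP_Y/P̄_Y) = (-1590/6659.0)/(-23.4/65.30) ≈ 0.67.
ε > 0: good X and good Y are substitutes.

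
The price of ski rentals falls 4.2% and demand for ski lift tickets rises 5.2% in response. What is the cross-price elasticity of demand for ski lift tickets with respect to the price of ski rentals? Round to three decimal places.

ε = (%ΔQ of ski lift tickets) / (%ΔP of ski rentals) = (5.2%) / (-4.2%) ≈ -1.238.
Negative cross-price elasticity: complements.

-1.238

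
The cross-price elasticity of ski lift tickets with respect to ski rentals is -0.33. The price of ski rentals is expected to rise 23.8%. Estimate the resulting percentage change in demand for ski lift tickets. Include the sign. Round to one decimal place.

-7.9%

%ΔQ ≈ ε × %ΔP of ski rentals = -0.33 × (23.8%) = -7.9%.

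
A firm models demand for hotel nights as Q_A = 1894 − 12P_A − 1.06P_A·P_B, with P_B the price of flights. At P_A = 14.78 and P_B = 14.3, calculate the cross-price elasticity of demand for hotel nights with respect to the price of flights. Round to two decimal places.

At P_A = 14.78 and P_B = 14.3: Q_A = 1492.605.
∂Q_A/∂P_B = -1.06P_A = -1.06(14.78) = -15.6668.
ε = (∂Q_A/∂P_B)(P_B/Q_A) = -15.6668 × (14.3/1492.605) ≈ -0.15.
ε < 0: complements.

-0.15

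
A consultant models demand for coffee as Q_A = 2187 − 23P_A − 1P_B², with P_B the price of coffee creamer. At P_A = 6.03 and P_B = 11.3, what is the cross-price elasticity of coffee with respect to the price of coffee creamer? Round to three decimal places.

-0.133

At P_A = 6.03 and P_B = 11.3: Q_A = 1920.62.
∂Q_A/∂P_B = -2P_B = -2(11.3) = -22.6000.
ε = (∂Q_A/∂P_B)(P_B/Q_A) = -22.6000 × (11.3/1920.62) ≈ -0.133.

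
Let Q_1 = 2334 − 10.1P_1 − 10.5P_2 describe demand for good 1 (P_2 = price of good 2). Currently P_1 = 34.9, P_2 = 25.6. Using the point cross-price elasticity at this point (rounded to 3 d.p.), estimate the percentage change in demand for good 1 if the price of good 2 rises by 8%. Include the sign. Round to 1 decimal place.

At P_1 = 34.9, P_2 = 25.6: Q_1 = 1712.71.
∂Q_1/∂P_2 = -10.5.
ε = (∂Q_1/∂P_2)(P_2/Q_1) = -10.5000 × 25.6/1712.71 ≈ -0.157.
%ΔQ_1 ≈ ε × %ΔP_2 = -0.157 × (8%) = -1.3%.

-1.3%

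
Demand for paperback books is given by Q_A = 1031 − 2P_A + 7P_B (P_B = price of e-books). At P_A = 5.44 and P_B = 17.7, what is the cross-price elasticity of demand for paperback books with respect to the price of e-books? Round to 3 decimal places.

At P_A = 5.44 and P_B = 17.7: Q_A = 1144.02.
∂Q_A/∂P_B = 7.
ε = (∂Q_A/∂P_B)(P_B/Q_A) = 7 × (17.7/1144.02) ≈ 0.108.

0.108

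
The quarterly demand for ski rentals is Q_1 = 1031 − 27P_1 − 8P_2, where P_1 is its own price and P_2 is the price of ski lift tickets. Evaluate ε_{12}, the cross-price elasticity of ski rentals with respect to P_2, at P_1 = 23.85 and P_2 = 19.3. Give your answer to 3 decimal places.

At P_1 = 23.85 and P_2 = 19.3: Q_1 = 232.65.
∂Q_1/∂P_2 = -8.
ε = (∂Q_1/∂P_2)(P_2/Q_1) = -8 × (19.3/232.65) ≈ -0.664.

-0.664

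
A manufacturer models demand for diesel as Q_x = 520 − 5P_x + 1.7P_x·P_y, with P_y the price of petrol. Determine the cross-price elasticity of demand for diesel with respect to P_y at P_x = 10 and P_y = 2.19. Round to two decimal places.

At P_x = 10 and P_y = 2.19: Q_x = 507.23.
∂Q_x/∂P_y = 1.7P_x = 1.7(10) = 17.0000.
ε = (∂Q_x/∂P_y)(P_y/Q_x) = 17.0000 × (2.19/507.23) ≈ 0.07.

0.07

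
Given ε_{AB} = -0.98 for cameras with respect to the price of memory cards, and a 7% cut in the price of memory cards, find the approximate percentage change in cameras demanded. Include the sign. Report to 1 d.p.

%ΔQ ≈ ε × %ΔP of memory cards = -0.98 × (-7%) = 6.9%.

6.9%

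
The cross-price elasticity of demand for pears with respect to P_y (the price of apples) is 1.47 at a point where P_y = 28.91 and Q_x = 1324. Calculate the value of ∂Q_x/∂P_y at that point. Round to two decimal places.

67.32

ε = (∂Q_x/∂P_y)·(P_y/Q_x) ⇒ ∂Q_x/∂P_y = ε·Q_x/P_y = 1.47 × 1324/28.91 ≈ 67.32.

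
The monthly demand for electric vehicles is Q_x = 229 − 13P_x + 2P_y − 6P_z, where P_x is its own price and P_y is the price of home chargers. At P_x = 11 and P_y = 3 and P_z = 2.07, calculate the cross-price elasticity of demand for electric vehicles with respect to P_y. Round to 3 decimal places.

0.075

At P_x = 11 and P_y = 3 and P_z = 2.07: Q_x = 79.58.
∂Q_x/∂P_y = 2.
ε = (∂Q_x/∂P_y)(P_y/Q_x) = 2 × (3/79.58) ≈ 0.075.
Since ε > 0, electric vehicles and home chargers are substitutes.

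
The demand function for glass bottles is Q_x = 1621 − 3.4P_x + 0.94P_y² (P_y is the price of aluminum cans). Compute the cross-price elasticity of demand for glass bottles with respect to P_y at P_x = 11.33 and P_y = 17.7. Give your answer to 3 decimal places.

0.314

At P_x = 11.33 and P_y = 17.7: Q_x = 1876.971.
∂Q_x/∂P_y = 1.88P_y = 1.88(17.7) = 33.2760.
ε = (∂Q_x/∂P_y)(P_y/Q_x) = 33.2760 × (17.7/1876.971) ≈ 0.314.
ε > 0: substitutes.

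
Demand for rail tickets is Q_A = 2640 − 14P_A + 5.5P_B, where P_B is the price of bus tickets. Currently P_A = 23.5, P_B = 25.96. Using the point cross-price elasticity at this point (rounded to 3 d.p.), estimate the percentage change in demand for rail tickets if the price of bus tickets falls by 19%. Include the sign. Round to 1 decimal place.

At P_A = 23.5, P_B = 25.96: Q_A = 2453.78.
∂Q_A/∂P_B = 5.5.
ε = (∂Q_A/∂P_B)(P_B/Q_A) = 5.5000 × 25.96/2453.78 ≈ 0.058.
%ΔQ_A ≈ ε × %ΔP_B = 0.058 × (-19%) = -1.1%.

-1.1%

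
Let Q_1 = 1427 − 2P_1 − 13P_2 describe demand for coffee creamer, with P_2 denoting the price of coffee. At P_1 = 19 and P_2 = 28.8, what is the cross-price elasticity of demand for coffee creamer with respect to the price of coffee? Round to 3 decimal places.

-0.369

At P_1 = 19 and P_2 = 28.8: Q_1 = 1014.6.
∂Q_1/∂P_2 = -13.
ε = (∂Q_1/∂P_2)(P_2/Q_1) = -13 × (28.8/1014.6) ≈ -0.369.
Since ε < 0, coffee creamer and coffee are complements.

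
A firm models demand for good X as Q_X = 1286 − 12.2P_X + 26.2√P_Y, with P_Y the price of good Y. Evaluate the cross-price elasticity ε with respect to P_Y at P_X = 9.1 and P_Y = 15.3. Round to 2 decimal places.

0.04

At P_X = 9.1 and P_Y = 15.3: Q_X = 1277.462.
∂Q_X/∂P_Y = 26.2/(2√P_Y) = 26.2/(2√15.3) = 3.3491.
ε = (∂Q_X/∂P_Y)(P_Y/Q_X) = 3.3491 × (15.3/1277.462) ≈ 0.04.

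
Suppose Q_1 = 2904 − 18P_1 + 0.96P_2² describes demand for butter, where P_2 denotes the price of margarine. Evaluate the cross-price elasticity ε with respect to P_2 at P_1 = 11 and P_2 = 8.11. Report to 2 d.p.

At P_1 = 11 and P_2 = 8.11: Q_1 = 2769.141.
∂Q_1/∂P_2 = 1.92P_2 = 1.92(8.11) = 15.5712.
ε = (∂Q_1/∂P_2)(P_2/Q_1) = 15.5712 × (8.11/2769.141) ≈ 0.05.

0.05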